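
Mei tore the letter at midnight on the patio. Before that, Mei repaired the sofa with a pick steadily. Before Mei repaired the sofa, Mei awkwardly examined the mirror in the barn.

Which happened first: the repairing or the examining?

The connectives place the examining before the repairing.

the examining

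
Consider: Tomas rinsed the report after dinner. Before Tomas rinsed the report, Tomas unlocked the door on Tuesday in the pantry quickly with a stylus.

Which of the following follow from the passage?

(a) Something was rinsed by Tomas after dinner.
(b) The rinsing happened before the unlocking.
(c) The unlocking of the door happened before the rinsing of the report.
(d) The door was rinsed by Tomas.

(a) Entailed — every conjunct here is already in the original rinsing event.
(b) Not entailed — the narrative places the unlocking before the rinsing, not after.
(c) Entailed — the narrative places the unlocking before the rinsing.
(d) Not entailed — Tomas rinsed the report, not the door; the door belongs to the unlocking event.

(a), (c)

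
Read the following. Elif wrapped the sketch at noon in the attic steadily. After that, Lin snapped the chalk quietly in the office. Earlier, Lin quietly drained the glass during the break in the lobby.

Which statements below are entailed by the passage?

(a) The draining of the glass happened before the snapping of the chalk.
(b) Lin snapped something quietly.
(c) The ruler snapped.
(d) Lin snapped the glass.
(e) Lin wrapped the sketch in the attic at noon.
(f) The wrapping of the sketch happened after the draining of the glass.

(a) Entailed — the narrative places the draining before the snapping.
(b) Entailed — this follows by dropping conjuncts from the snapping event's description.
(c) Not entailed — the chalk is what snapped, not the ruler.
(d) Not entailed — Lin snapped the chalk, not the glass; the glass belongs to the draining event.
(e) Not entailed — the passage has Elif wrapping the sketch, not Lin.
(f) Not entailed — the narrative doesn't order the draining relative to the wrapping.

(a), (b)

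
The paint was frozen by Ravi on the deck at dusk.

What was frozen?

'the paint' marks the patient of the freezing event.

the paint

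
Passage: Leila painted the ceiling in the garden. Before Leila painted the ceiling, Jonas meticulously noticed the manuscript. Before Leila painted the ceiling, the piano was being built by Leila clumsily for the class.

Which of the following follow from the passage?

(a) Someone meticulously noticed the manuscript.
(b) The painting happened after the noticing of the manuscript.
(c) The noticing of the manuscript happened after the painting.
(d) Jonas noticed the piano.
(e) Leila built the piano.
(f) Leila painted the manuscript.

(a) Entailed — this follows by dropping conjuncts from the noticing event's description.
(b) Entailed — the narrative places the noticing before the painting.
(c) Not entailed — the narrative places the noticing before the painting, not after.
(d) Not entailed — Jonas noticed the manuscript, not the piano; the piano belongs to the building event.
(e) Not entailed — 'was building' is progressive on an accomplishment; it does not entail the completed 'built'.
(f) Not entailed — Leila painted the ceiling, not the manuscript; the manuscript belongs to the noticing event.

(a), (b)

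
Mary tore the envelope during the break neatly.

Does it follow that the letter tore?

Nothing is said about any letter; only the envelope is affected.

no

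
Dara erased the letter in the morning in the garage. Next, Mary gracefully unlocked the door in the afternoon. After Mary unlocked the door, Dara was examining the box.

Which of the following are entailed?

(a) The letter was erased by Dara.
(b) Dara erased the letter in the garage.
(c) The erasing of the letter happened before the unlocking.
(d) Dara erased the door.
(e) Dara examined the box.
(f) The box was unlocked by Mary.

(a), (b), (c), (e)

(a) Entailed — the original entails any weakening of itself; this just drops 'in the garage', 'in the morning'.
(b) Entailed — dropping 'in the morning' leaves a sub-description the original still satisfies.
(c) Entailed — the narrative places the erasing before the unlocking.
(d) Not entailed — Dara erased the letter, not the door; the door belongs to the unlocking event.
(e) Entailed — 'examine' is an activity; 'was examining' entails that some examining happened, so 'examined' holds.
(f) Not entailed — Mary unlocked the door, not the box; the box belongs to the examining event.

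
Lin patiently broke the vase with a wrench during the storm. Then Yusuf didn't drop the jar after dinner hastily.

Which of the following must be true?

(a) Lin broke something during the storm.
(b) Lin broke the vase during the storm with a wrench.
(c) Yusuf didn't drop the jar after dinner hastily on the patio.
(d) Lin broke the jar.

(a), (b), (c)

(a) Entailed — the original entails any weakening of itself; this just drops 'with a wrench', 'patiently' and generalizes the patient.
(b) Entailed — the original entails any weakening of itself; this just drops 'patiently'.
(c) Entailed — under negation, adding a further restriction is entailed: if no such dropping event occurred, none occurred on the patio either.
(d) Not entailed — Lin broke the vase, not the jar; the jar belongs to the dropping event.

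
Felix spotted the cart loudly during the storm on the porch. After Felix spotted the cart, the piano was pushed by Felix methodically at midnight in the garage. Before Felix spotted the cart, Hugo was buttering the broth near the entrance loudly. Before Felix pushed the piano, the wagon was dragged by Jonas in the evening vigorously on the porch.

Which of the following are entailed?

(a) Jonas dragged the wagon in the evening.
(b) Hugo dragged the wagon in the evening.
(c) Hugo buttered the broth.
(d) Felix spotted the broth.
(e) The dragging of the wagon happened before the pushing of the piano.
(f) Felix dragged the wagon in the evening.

(a) Entailed — dropping 'on the porch', 'vigorously' leaves a sub-description the original still satisfies.
(b) Not entailed — the passage has Jonas dragging the wagon, not Hugo.
(c) Not entailed — 'was buttering' is progressive on an accomplishment; it does not entail the completed 'buttered'.
(d) Not entailed — Felix spotted the cart, not the broth; the broth belongs to the buttering event.
(e) Entailed — the narrative places the dragging before the pushing.
(f) Not entailed — the passage has Jonas dragging the wagon, not Felix.

(a), (e)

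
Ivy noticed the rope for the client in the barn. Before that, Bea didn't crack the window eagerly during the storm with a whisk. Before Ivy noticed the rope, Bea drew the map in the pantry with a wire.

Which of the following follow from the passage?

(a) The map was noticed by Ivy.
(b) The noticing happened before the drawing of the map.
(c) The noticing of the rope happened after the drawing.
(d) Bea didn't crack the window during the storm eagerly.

(c)

(a) Not entailed — Ivy noticed the rope, not the map; the map belongs to the drawing event.
(b) Not entailed — the narrative places the drawing before the noticing, not after.
(c) Entailed — the narrative places the drawing before the noticing.
(d) Not entailed — dropping 'with a whisk' under negation is not valid — the original leaves open that Bea cracked the window some other way.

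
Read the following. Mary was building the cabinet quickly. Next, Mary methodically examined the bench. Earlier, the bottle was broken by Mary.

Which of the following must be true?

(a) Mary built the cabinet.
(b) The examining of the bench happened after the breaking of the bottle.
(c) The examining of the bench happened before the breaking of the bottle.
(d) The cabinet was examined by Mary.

(a) Not entailed — 'was building' is progressive on an accomplishment; it does not entail the completed 'built'.
(b) Entailed — the narrative places the breaking before the examining.
(c) Not entailed — the narrative places the breaking before the examining, not after.
(d) Not entailed — Mary examined the bench, not the cabinet; the cabinet belongs to the building event.

(b)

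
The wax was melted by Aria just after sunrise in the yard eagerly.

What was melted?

the wax

'the wax' marks the patient of the melting event.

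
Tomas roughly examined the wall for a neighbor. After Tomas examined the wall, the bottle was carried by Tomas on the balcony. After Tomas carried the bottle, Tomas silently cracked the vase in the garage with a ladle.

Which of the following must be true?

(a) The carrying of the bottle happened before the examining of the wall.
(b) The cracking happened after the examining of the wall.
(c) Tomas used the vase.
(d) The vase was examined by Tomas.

(b)

(a) Not entailed — the narrative places the examining before the carrying, not after.
(b) Entailed — the narrative places the examining before the cracking.
(c) Not entailed — the vase is the patient, not an instrument — Tomas used a ladle.
(d) Not entailed — Tomas examined the wall, not the vase; the vase belongs to the cracking event.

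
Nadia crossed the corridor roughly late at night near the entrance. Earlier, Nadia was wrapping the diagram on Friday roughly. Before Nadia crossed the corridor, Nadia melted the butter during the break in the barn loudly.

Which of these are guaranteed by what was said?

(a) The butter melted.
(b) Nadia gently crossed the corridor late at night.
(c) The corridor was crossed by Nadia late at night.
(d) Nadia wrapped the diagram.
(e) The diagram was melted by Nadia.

(a), (c)

(a) Entailed — 'Nadia melted the butter' is causative; it entails the inchoative 'the butter melted'.
(b) Not entailed — 'gently' adds a manner not in (and inconsistent with) the original.
(c) Entailed — dropping 'near the entrance', 'roughly' leaves a sub-description the original still satisfies.
(d) Not entailed — 'was wrapping' is progressive on an accomplishment; it does not entail the completed 'wrapped'.
(e) Not entailed — Nadia melted the butter, not the diagram; the diagram belongs to the wrapping event.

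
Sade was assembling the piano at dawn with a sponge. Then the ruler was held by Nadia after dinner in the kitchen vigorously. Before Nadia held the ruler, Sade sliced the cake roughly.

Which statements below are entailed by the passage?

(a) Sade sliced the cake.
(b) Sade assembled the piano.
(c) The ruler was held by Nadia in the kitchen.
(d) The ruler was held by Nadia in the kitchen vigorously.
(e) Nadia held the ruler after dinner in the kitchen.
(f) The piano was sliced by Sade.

(a), (c), (d), (e)

(a) Entailed — this follows by dropping conjuncts from the slicing event's description.
(b) Not entailed — 'was assembling' is progressive on an accomplishment; it does not entail the completed 'assembled'.
(c) Entailed — every conjunct here is already in the original holding event.
(d) Entailed — dropping 'after dinner' leaves a sub-description the original still satisfies.
(e) Entailed — the original entails any weakening of itself; this just drops 'vigorously'.
(f) Not entailed — Sade sliced the cake, not the piano; the piano belongs to the assembling event.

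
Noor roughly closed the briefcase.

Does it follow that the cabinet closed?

Nothing is said about any cabinet; only the briefcase is affected.

no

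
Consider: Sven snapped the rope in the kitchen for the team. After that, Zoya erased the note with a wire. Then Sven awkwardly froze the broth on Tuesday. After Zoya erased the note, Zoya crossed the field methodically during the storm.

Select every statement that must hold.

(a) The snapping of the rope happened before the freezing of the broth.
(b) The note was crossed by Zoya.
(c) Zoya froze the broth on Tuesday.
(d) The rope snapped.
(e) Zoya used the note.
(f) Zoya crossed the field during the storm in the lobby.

(a) Entailed — the narrative places the snapping before the freezing.
(b) Not entailed — Zoya crossed the field, not the note; the note belongs to the erasing event.
(c) Not entailed — the passage has Sven freezing the broth, not Zoya.
(d) Entailed — 'Sven snapped the rope' is causative; it entails the inchoative 'the rope snapped'.
(e) Not entailed — the note is the patient, not an instrument — Zoya used a wire.
(f) Not entailed — 'in the lobby' adds information not in the original event.

(a), (d)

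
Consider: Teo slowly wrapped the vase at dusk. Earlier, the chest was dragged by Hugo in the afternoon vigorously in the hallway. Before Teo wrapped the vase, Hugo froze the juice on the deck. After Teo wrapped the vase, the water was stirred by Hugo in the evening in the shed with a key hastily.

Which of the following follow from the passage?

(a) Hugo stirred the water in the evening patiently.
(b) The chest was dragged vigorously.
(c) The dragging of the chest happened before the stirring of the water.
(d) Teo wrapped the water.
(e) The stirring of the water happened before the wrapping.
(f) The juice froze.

(a) Not entailed — 'patiently' adds a manner not in (and inconsistent with) the original.
(b) Entailed — this follows by dropping conjuncts from the dragging event's description.
(c) Entailed — the narrative places the dragging before the stirring.
(d) Not entailed — Teo wrapped the vase, not the water; the water belongs to the stirring event.
(e) Not entailed — the narrative places the wrapping before the stirring, not after.
(f) Entailed — 'Hugo froze the juice' is causative; it entails the inchoative 'the juice froze'.

(b), (c), (f)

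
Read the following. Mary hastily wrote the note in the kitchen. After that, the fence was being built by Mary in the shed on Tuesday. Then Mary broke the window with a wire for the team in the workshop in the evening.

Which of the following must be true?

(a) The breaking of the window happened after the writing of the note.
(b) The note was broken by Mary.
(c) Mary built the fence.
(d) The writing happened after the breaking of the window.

(a)

(a) Entailed — the narrative places the writing before the breaking.
(b) Not entailed — Mary broke the window, not the note; the note belongs to the writing event.
(c) Not entailed — 'was building' is progressive on an accomplishment; it does not entail the completed 'built'.
(d) Not entailed — the narrative places the writing before the breaking, not after.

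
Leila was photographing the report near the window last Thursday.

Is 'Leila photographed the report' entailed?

no

'was photographing' is progressive; for an accomplishment like 'photograph the report', it doesn't entail completion.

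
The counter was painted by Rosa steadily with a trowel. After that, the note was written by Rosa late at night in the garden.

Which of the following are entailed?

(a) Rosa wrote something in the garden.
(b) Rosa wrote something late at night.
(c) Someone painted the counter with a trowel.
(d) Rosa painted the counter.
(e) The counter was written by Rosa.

(a), (b), (c), (d)

(a) Entailed — dropping 'late at night' and generalizing the patient leaves a sub-description the original still satisfies.
(b) Entailed — this follows by dropping conjuncts from the writing event's description.
(c) Entailed — this follows by dropping conjuncts from the painting event's description.
(d) Entailed — this follows by dropping conjuncts from the painting event's description.
(e) Not entailed — Rosa wrote the note, not the counter; the counter belongs to the painting event.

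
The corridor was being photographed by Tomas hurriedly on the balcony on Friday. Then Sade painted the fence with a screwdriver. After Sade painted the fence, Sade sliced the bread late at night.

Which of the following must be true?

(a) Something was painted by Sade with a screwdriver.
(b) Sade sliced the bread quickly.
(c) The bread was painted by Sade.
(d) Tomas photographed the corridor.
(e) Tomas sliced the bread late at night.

(a) Entailed — generalizing the patient leaves a sub-description the original still satisfies.
(b) Not entailed — 'quickly' adds information not in the original event.
(c) Not entailed — Sade painted the fence, not the bread; the bread belongs to the slicing event.
(d) Not entailed — 'was photographing' is progressive on an accomplishment; it does not entail the completed 'photographed'.
(e) Not entailed — the passage has Sade slicing the bread, not Tomas.

(a)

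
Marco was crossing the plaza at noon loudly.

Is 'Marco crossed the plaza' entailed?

no

'was crossing' is progressive; for an accomplishment like 'cross the plaza', it doesn't entail completion.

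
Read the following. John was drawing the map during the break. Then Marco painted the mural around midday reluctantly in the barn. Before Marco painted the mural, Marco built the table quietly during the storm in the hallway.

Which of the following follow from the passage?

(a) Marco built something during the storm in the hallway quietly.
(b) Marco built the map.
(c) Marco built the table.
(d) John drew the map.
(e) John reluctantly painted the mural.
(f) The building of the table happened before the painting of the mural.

(a) Entailed — the original entails any weakening of itself; this just generalizes the patient.
(b) Not entailed — Marco built the table, not the map; the map belongs to the drawing event.
(c) Entailed — every conjunct here is already in the original building event.
(d) Not entailed — 'was drawing' is progressive on an accomplishment; it does not entail the completed 'drew'.
(e) Not entailed — the passage has Marco painting the mural, not John.
(f) Entailed — the narrative places the building before the painting.

(a), (c), (f)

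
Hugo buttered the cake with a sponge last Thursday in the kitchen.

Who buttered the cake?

'Hugo' marks the agent of the buttering event.

Hugo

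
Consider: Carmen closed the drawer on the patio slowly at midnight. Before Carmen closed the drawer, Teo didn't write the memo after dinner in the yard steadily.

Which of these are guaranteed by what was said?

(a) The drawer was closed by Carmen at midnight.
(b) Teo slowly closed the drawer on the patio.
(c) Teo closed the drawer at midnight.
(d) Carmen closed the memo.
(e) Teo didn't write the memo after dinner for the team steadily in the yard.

(a) Entailed — this follows by dropping conjuncts from the closing event's description.
(b) Not entailed — the passage has Carmen closing the drawer, not Teo.
(c) Not entailed — the passage has Carmen closing the drawer, not Teo.
(d) Not entailed — Carmen closed the drawer, not the memo; the memo belongs to the writing event.
(e) Entailed — under negation, adding a further restriction is entailed: if no such writing event occurred, none occurred for the team either.

(a), (e)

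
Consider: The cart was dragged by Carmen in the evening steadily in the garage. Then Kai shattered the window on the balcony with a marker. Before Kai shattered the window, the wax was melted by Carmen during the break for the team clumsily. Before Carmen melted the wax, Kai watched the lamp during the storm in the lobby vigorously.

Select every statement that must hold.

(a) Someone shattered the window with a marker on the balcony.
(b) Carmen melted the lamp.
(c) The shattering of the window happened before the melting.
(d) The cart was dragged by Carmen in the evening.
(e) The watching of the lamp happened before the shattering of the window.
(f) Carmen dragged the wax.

(a) Entailed — every conjunct here is already in the original shattering event.
(b) Not entailed — Carmen melted the wax, not the lamp; the lamp belongs to the watching event.
(c) Not entailed — the narrative places the melting before the shattering, not after.
(d) Entailed — dropping 'in the garage', 'steadily' leaves a sub-description the original still satisfies.
(e) Entailed — the narrative places the watching before the shattering.
(f) Not entailed — Carmen dragged the cart, not the wax; the wax belongs to the melting event.

(a), (d), (e)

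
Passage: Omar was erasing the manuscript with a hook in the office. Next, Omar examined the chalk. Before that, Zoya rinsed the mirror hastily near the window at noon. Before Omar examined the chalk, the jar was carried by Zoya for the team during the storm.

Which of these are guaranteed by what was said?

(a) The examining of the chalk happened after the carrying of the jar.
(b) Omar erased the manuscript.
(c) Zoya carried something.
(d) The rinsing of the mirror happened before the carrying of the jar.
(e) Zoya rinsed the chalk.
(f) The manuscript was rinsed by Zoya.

(a) Entailed — the narrative places the carrying before the examining.
(b) Not entailed — 'was erasing' is progressive on an accomplishment; it does not entail the completed 'erased'.
(c) Entailed — every conjunct here is already in the original carrying event.
(d) Not entailed — the narrative doesn't order the rinsing relative to the carrying.
(e) Not entailed — Zoya rinsed the mirror, not the chalk; the chalk belongs to the examining event.
(f) Not entailed — Zoya rinsed the mirror, not the manuscript; the manuscript belongs to the erasing event.

(a), (c)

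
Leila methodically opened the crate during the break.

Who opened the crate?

Leila

'Leila' marks the agent of the opening event.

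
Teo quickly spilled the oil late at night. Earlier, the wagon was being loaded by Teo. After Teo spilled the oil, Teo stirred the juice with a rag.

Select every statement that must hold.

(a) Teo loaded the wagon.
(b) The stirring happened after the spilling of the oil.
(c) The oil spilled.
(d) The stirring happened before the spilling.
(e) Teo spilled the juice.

(b), (c)

(a) Not entailed — 'was loading' is progressive on an accomplishment; it does not entail the completed 'loaded'.
(b) Entailed — the narrative places the spilling before the stirring.
(c) Entailed — 'Teo spilled the oil' is causative; it entails the inchoative 'the oil spilled'.
(d) Not entailed — the narrative places the spilling before the stirring, not after.
(e) Not entailed — Teo spilled the oil, not the juice; the juice belongs to the stirring event.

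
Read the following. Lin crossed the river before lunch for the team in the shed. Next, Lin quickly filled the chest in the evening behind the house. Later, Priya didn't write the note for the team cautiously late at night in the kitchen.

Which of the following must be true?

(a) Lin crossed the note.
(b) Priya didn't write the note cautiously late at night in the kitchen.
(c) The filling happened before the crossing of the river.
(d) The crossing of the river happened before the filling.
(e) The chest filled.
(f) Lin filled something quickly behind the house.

(d), (e), (f)

(a) Not entailed — Lin crossed the river, not the note; the note belongs to the writing event.
(b) Not entailed — dropping 'for the team' under negation is not valid — the original leaves open that Priya wrote the note some other way.
(c) Not entailed — the narrative places the crossing before the filling, not after.
(d) Entailed — the narrative places the crossing before the filling.
(e) Entailed — 'Lin filled the chest' is causative; it entails the inchoative 'the chest filled'.
(f) Entailed — every conjunct here is already in the original filling event.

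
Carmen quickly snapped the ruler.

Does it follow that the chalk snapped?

no

Nothing is said about any chalk; only the ruler is affected.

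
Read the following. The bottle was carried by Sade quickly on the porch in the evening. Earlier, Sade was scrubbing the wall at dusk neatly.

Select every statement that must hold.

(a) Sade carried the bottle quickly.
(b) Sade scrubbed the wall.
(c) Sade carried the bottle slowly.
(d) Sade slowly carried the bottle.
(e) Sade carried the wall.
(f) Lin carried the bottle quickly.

(a) Entailed — every conjunct here is already in the original carrying event.
(b) Entailed — 'scrub' is an activity; 'was scrubbing' entails that some scrubbing happened, so 'scrubbed' holds.
(c) Not entailed — 'slowly' adds a manner not in (and inconsistent with) the original.
(d) Not entailed — 'slowly' adds a manner not in (and inconsistent with) the original.
(e) Not entailed — Sade carried the bottle, not the wall; the wall belongs to the scrubbing event.
(f) Not entailed — the passage has Sade carrying the bottle, not Lin.

(a), (b)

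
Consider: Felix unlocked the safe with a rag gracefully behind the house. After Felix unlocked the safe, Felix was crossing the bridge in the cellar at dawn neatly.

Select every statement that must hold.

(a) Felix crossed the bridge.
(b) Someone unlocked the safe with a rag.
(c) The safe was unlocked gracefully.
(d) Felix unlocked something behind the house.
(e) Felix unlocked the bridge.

(a) Not entailed — 'was crossing' is progressive on an accomplishment; it does not entail the completed 'crossed'.
(b) Entailed — this follows by dropping conjuncts from the unlocking event's description.
(c) Entailed — every conjunct here is already in the original unlocking event.
(d) Entailed — this follows by dropping conjuncts from the unlocking event's description.
(e) Not entailed — Felix unlocked the safe, not the bridge; the bridge belongs to the crossing event.

(b), (c), (d)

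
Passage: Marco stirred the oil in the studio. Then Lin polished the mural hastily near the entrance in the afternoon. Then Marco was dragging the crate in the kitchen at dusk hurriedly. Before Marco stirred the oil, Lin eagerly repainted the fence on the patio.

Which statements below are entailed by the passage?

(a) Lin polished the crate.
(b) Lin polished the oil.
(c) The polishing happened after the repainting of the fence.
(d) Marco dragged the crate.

(a) Not entailed — Lin polished the mural, not the crate; the crate belongs to the dragging event.
(b) Not entailed — Lin polished the mural, not the oil; the oil belongs to the stirring event.
(c) Entailed — the narrative places the repainting before the polishing.
(d) Entailed — 'drag' is an activity; 'was dragging' entails that some dragging happened, so 'dragged' holds.

(c), (d)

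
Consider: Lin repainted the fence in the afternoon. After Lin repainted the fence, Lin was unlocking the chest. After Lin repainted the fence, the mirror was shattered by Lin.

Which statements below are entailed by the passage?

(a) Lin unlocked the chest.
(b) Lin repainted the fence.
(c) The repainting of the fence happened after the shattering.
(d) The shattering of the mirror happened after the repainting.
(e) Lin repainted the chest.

(b), (d)

(a) Not entailed — 'was unlocking' is progressive on an accomplishment; it does not entail the completed 'unlocked'.
(b) Entailed — this follows by dropping conjuncts from the repainting event's description.
(c) Not entailed — the narrative places the repainting before the shattering, not after.
(d) Entailed — the narrative places the repainting before the shattering.
(e) Not entailed — Lin repainted the fence, not the chest; the chest belongs to the unlocking event.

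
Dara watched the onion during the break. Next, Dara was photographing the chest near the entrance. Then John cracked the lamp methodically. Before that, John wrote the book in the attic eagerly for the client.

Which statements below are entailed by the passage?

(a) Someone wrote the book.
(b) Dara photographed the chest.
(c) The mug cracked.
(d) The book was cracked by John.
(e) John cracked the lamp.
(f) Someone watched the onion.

(a), (e), (f)

(a) Entailed — every conjunct here is already in the original writing event.
(b) Not entailed — 'was photographing' is progressive on an accomplishment; it does not entail the completed 'photographed'.
(c) Not entailed — the lamp is what cracked, not the mug.
(d) Not entailed — John cracked the lamp, not the book; the book belongs to the writing event.
(e) Entailed — dropping 'methodically' leaves a sub-description the original still satisfies.
(f) Entailed — this follows by dropping conjuncts from the watching event's description.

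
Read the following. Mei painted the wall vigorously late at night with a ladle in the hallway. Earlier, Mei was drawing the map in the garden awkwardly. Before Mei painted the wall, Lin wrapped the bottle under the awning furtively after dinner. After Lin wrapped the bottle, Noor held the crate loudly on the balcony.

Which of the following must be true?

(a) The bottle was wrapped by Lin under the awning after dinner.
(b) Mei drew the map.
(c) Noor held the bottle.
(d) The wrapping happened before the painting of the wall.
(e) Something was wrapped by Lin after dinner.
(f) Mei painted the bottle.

(a), (d), (e)

(a) Entailed — the original entails any weakening of itself; this just drops 'furtively'.
(b) Not entailed — 'was drawing' is progressive on an accomplishment; it does not entail the completed 'drew'.
(c) Not entailed — Noor held the crate, not the bottle; the bottle belongs to the wrapping event.
(d) Entailed — the narrative places the wrapping before the painting.
(e) Entailed — the original entails any weakening of itself; this just drops 'furtively', 'under the awning' and generalizes the patient.
(f) Not entailed — Mei painted the wall, not the bottle; the bottle belongs to the wrapping event.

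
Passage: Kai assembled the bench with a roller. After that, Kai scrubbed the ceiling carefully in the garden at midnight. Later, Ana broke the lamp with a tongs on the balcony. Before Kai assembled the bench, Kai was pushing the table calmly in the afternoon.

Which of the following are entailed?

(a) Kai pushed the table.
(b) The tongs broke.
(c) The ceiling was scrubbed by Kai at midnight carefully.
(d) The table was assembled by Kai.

(a), (c)

(a) Entailed — 'push' is an activity; 'was pushing' entails that some pushing happened, so 'pushed' holds.
(b) Not entailed — the lamp is what broke, not the tongs.
(c) Entailed — the original entails any weakening of itself; this just drops 'in the garden'.
(d) Not entailed — Kai assembled the bench, not the table; the table belongs to the pushing event.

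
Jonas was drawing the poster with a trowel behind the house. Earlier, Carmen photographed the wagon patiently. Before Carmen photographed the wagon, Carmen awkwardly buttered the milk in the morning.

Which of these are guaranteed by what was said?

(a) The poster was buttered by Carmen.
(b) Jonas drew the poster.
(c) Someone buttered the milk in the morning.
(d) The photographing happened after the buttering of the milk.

(c), (d)

(a) Not entailed — Carmen buttered the milk, not the poster; the poster belongs to the drawing event.
(b) Not entailed — 'was drawing' is progressive on an accomplishment; it does not entail the completed 'drew'.
(c) Entailed — dropping 'awkwardly' and generalizing the agent leaves a sub-description the original still satisfies.
(d) Entailed — the narrative places the buttering before the photographing.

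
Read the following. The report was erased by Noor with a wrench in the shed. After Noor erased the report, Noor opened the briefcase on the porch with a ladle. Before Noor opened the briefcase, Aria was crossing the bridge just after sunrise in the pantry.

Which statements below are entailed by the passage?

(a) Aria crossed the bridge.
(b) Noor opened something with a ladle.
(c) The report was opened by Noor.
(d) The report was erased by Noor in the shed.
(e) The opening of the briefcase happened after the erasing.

(b), (d), (e)

(a) Not entailed — 'was crossing' is progressive on an accomplishment; it does not entail the completed 'crossed'.
(b) Entailed — every conjunct here is already in the original opening event.
(c) Not entailed — Noor opened the briefcase, not the report; the report belongs to the erasing event.
(d) Entailed — the original entails any weakening of itself; this just drops 'with a wrench'.
(e) Entailed — the narrative places the erasing before the opening.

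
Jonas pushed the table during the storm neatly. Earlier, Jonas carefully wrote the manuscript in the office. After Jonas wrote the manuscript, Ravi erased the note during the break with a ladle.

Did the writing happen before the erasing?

yes

The narrative orders the writing before the erasing.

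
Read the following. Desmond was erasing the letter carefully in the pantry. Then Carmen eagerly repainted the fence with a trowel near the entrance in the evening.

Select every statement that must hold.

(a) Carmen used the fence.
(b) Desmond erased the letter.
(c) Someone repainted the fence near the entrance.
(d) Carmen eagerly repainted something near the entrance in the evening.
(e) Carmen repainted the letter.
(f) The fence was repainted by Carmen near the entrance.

(c), (d), (f)

(a) Not entailed — the fence is the patient, not an instrument — Carmen used a trowel.
(b) Not entailed — 'was erasing' is progressive on an accomplishment; it does not entail the completed 'erased'.
(c) Entailed — dropping 'eagerly', 'with a trowel', 'in the evening' and generalizing the agent leaves a sub-description the original still satisfies.
(d) Entailed — the original entails any weakening of itself; this just drops 'with a trowel' and generalizes the patient.
(e) Not entailed — Carmen repainted the fence, not the letter; the letter belongs to the erasing event.
(f) Entailed — dropping 'eagerly', 'with a trowel', 'in the evening' leaves a sub-description the original still satisfies.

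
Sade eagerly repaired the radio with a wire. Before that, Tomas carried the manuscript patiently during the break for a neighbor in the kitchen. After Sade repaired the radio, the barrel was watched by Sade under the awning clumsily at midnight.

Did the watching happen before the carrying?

no

The narrative orders the carrying before the watching.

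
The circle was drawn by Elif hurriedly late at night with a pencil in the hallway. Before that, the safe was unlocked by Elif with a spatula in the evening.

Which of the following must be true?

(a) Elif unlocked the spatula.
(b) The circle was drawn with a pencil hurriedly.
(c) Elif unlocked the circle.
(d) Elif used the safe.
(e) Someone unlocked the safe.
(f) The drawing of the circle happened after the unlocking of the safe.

(a) Not entailed — the spatula is the instrument, not what was unlocked.
(b) Entailed — the original entails any weakening of itself; this just drops 'late at night', 'in the hallway' and generalizes the agent.
(c) Not entailed — Elif unlocked the safe, not the circle; the circle belongs to the drawing event.
(d) Not entailed — the safe is the patient, not an instrument — Elif used a spatula.
(e) Entailed — dropping 'in the evening', 'with a spatula' and generalizing the agent leaves a sub-description the original still satisfies.
(f) Entailed — the narrative places the unlocking before the drawing.

(b), (e), (f)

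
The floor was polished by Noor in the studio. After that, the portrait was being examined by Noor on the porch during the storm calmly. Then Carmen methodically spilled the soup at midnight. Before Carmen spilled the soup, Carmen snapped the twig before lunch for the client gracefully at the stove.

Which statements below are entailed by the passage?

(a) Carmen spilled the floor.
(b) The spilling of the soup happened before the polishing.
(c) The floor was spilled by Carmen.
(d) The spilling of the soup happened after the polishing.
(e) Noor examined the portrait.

(a) Not entailed — Carmen spilled the soup, not the floor; the floor belongs to the polishing event.
(b) Not entailed — the narrative places the polishing before the spilling, not after.
(c) Not entailed — Carmen spilled the soup, not the floor; the floor belongs to the polishing event.
(d) Entailed — the narrative places the polishing before the spilling.
(e) Entailed — 'examine' is an activity; 'was examining' entails that some examining happened, so 'examined' holds.

(d), (e)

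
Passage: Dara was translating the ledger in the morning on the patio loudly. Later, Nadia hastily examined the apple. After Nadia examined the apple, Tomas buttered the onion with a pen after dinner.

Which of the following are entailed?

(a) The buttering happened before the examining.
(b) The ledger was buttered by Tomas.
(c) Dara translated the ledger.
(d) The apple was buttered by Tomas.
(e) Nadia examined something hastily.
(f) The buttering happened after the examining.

(a) Not entailed — the narrative places the examining before the buttering, not after.
(b) Not entailed — Tomas buttered the onion, not the ledger; the ledger belongs to the translating event.
(c) Not entailed — 'was translating' is progressive on an accomplishment; it does not entail the completed 'translated'.
(d) Not entailed — Tomas buttered the onion, not the apple; the apple belongs to the examining event.
(e) Entailed — generalizing the patient leaves a sub-description the original still satisfies.
(f) Entailed — the narrative places the examining before the buttering.

(e), (f)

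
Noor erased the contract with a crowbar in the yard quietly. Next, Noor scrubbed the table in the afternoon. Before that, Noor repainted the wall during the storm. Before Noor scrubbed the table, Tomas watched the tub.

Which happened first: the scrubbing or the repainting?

the repainting

The connectives place the repainting before the scrubbing.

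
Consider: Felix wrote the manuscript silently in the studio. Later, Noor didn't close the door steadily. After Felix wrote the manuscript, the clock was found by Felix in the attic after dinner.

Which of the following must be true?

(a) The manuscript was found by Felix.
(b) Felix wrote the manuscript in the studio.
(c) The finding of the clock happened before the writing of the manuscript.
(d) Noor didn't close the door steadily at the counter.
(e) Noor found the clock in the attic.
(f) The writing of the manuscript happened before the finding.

(b), (d), (f)

(a) Not entailed — Felix found the clock, not the manuscript; the manuscript belongs to the writing event.
(b) Entailed — every conjunct here is already in the original writing event.
(c) Not entailed — the narrative places the writing before the finding, not after.
(d) Entailed — under negation, adding a further restriction is entailed: if no such closing event occurred, none occurred at the counter either.
(e) Not entailed — the passage has Felix finding the clock, not Noor.
(f) Entailed — the narrative places the writing before the finding.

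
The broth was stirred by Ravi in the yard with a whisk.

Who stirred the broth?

Ravi

'Ravi' marks the agent of the stirring event.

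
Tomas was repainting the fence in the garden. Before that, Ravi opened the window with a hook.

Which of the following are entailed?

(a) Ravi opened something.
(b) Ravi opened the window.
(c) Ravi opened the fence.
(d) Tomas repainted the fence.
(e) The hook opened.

(a), (b)

(a) Entailed — the original entails any weakening of itself; this just drops 'with a hook' and generalizes the patient.
(b) Entailed — this follows by dropping conjuncts from the opening event's description.
(c) Not entailed — Ravi opened the window, not the fence; the fence belongs to the repainting event.
(d) Not entailed — 'was repainting' is progressive on an accomplishment; it does not entail the completed 'repainted'.
(e) Not entailed — the window is what opened, not the hook.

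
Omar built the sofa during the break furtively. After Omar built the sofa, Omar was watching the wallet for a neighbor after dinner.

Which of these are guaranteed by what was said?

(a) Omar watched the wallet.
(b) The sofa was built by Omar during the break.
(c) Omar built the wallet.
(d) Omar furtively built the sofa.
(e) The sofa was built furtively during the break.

(a), (b), (d), (e)

(a) Entailed — 'watch' is an activity; 'was watching' entails that some watching happened, so 'watched' holds.
(b) Entailed — the original entails any weakening of itself; this just drops 'furtively'.
(c) Not entailed — Omar built the sofa, not the wallet; the wallet belongs to the watching event.
(d) Entailed — the original entails any weakening of itself; this just drops 'during the break'.
(e) Entailed — generalizing the agent leaves a sub-description the original still satisfies.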